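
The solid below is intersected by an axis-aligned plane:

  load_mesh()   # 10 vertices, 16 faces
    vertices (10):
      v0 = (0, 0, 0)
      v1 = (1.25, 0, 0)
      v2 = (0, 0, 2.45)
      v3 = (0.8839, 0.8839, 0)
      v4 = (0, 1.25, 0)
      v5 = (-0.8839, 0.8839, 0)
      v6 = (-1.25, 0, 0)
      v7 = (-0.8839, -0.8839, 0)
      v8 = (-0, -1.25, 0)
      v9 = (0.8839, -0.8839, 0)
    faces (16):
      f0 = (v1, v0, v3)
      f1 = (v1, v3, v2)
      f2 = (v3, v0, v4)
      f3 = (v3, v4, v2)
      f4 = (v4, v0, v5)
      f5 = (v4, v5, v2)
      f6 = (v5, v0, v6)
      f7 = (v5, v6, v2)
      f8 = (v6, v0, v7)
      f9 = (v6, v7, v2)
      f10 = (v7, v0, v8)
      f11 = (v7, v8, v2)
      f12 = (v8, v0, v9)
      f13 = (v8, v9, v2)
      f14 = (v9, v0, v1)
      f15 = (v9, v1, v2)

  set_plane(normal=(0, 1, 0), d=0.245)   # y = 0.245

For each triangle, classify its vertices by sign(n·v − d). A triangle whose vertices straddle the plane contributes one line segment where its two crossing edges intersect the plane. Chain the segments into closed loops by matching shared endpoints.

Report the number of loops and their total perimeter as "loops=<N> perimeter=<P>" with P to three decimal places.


Straddling triangles (8 of 16):
  (v1,v0,v3) [--+] → (0.245, 0.245, 0)–(1.14852, 0.245, 0)  len=0.9035
  (v1,v3,v2) [-+-] → (1.14852, 0.245, 0)–(0.245, 0.245, 1.77091)  len=1.9881
  (v3,v0,v4) [+-+] → (0.245, 0.245, 0)–(0, 0.245, 0)  len=0.2450
  (v3,v4,v2) [++-] → (0, 0.245, 1.9698)–(0.245, 0.245, 1.77091)  len=0.3156
  (v4,v0,v5) [+-+] → (0, 0.245, 0)–(-0.245, 0.245, 0)  len=0.2450
  (v4,v5,v2) [++-] → (-0.245, 0.245, 1.77091)–(0, 0.245, 1.9698)  len=0.3156
  (v5,v0,v6) [+--] → (-0.245, 0.245, 0)–(-1.14852, 0.245, 0)  len=0.9035
  (v5,v6,v2) [+--] → (-1.14852, 0.245, 0)–(-0.245, 0.245, 1.77091)  len=1.9881

Chained into 1 loop(s):
  loop 1: 8 segments, perimeter = 6.9043
Total perimeter = 6.904

loops=1 perimeter=6.904


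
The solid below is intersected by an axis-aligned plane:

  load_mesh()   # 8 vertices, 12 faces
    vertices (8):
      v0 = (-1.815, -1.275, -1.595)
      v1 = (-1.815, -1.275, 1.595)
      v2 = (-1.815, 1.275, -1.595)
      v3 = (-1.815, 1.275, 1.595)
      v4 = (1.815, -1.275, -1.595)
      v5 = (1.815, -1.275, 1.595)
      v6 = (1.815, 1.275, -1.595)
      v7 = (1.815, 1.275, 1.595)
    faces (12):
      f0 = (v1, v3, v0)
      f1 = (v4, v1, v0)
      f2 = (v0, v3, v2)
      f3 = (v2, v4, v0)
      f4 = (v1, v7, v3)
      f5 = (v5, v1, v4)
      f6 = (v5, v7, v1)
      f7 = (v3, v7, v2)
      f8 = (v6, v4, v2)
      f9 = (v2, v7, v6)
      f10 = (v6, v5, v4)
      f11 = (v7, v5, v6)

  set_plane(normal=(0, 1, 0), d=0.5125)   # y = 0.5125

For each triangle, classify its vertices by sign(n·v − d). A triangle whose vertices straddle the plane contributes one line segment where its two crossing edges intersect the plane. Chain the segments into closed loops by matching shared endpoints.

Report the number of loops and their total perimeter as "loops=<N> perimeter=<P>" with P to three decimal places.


loops=1 perimeter=13.640

Straddling triangles (8 of 12):
  (v1,v3,v0) [-+-] → (-1.815, 0.5125, 1.595)–(-1.815, 0.5125, 0.641127)  len=0.9539
  (v0,v3,v2) [-++] → (-1.815, 0.5125, 0.641127)–(-1.815, 0.5125, -1.595)  len=2.2361
  (v2,v4,v0) [+--] → (-0.729559, 0.5125, -1.595)–(-1.815, 0.5125, -1.595)  len=1.0854
  (v1,v7,v3) [-++] → (0.729559, 0.5125, 1.595)–(-1.815, 0.5125, 1.595)  len=2.5446
  (v5,v7,v1) [-+-] → (1.815, 0.5125, 1.595)–(0.729559, 0.5125, 1.595)  len=1.0854
  (v6,v4,v2) [+-+] → (1.815, 0.5125, -1.595)–(-0.729559, 0.5125, -1.595)  len=2.5446
  (v6,v5,v4) [+--] → (1.815, 0.5125, -0.641127)–(1.815, 0.5125, -1.595)  len=0.9539
  (v7,v5,v6) [+-+] → (1.815, 0.5125, 1.595)–(1.815, 0.5125, -0.641127)  len=2.2361

Chained into 1 loop(s):
  loop 1: 8 segments, perimeter = 13.6400
Total perimeter = 13.640


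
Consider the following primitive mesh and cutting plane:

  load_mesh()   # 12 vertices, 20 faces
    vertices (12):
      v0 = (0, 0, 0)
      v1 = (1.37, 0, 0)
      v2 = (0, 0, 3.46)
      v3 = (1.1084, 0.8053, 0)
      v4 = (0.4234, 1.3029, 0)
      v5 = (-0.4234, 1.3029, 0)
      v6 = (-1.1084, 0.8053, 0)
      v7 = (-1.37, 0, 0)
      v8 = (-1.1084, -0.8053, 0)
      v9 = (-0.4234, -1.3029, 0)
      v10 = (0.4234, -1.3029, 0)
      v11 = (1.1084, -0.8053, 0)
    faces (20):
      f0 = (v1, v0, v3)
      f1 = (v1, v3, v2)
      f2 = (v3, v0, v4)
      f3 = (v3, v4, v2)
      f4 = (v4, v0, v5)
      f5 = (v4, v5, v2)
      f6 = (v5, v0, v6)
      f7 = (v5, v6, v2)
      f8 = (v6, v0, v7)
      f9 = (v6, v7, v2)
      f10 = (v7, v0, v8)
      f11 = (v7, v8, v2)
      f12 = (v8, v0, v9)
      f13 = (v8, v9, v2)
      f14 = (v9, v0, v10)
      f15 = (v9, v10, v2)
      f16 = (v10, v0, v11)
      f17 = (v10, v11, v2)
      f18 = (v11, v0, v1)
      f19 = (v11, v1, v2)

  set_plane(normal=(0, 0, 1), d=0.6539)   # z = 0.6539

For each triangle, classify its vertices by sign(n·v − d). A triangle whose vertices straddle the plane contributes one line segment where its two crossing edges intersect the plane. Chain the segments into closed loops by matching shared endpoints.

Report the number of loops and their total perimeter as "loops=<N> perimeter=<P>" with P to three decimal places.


Straddling triangles (10 of 20):
  (v1,v3,v2) [--+] → (0.898925, 0.653108, 0.6539)–(1.11109, 0, 0.6539)  len=0.6867
  (v3,v4,v2) [--+] → (0.343382, 1.05667, 0.6539)–(0.898925, 0.653108, 0.6539)  len=0.6866
  (v4,v5,v2) [--+] → (-0.343382, 1.05667, 0.6539)–(0.343382, 1.05667, 0.6539)  len=0.6868
  (v5,v6,v2) [--+] → (-0.898925, 0.653108, 0.6539)–(-0.343382, 1.05667, 0.6539)  len=0.6866
  (v6,v7,v2) [--+] → (-1.11109, 0, 0.6539)–(-0.898925, 0.653108, 0.6539)  len=0.6867
  (v7,v8,v2) [--+] → (-0.898925, -0.653108, 0.6539)–(-1.11109, 0, 0.6539)  len=0.6867
  (v8,v9,v2) [--+] → (-0.343382, -1.05667, 0.6539)–(-0.898925, -0.653108, 0.6539)  len=0.6866
  (v9,v10,v2) [--+] → (0.343382, -1.05667, 0.6539)–(-0.343382, -1.05667, 0.6539)  len=0.6868
  (v10,v11,v2) [--+] → (0.898925, -0.653108, 0.6539)–(0.343382, -1.05667, 0.6539)  len=0.6866
  (v11,v1,v2) [--+] → (1.11109, 0, 0.6539)–(0.898925, -0.653108, 0.6539)  len=0.6867

Chained into 1 loop(s):
  loop 1: 10 segments, perimeter = 6.8669
Total perimeter = 6.867

loops=1 perimeter=6.867


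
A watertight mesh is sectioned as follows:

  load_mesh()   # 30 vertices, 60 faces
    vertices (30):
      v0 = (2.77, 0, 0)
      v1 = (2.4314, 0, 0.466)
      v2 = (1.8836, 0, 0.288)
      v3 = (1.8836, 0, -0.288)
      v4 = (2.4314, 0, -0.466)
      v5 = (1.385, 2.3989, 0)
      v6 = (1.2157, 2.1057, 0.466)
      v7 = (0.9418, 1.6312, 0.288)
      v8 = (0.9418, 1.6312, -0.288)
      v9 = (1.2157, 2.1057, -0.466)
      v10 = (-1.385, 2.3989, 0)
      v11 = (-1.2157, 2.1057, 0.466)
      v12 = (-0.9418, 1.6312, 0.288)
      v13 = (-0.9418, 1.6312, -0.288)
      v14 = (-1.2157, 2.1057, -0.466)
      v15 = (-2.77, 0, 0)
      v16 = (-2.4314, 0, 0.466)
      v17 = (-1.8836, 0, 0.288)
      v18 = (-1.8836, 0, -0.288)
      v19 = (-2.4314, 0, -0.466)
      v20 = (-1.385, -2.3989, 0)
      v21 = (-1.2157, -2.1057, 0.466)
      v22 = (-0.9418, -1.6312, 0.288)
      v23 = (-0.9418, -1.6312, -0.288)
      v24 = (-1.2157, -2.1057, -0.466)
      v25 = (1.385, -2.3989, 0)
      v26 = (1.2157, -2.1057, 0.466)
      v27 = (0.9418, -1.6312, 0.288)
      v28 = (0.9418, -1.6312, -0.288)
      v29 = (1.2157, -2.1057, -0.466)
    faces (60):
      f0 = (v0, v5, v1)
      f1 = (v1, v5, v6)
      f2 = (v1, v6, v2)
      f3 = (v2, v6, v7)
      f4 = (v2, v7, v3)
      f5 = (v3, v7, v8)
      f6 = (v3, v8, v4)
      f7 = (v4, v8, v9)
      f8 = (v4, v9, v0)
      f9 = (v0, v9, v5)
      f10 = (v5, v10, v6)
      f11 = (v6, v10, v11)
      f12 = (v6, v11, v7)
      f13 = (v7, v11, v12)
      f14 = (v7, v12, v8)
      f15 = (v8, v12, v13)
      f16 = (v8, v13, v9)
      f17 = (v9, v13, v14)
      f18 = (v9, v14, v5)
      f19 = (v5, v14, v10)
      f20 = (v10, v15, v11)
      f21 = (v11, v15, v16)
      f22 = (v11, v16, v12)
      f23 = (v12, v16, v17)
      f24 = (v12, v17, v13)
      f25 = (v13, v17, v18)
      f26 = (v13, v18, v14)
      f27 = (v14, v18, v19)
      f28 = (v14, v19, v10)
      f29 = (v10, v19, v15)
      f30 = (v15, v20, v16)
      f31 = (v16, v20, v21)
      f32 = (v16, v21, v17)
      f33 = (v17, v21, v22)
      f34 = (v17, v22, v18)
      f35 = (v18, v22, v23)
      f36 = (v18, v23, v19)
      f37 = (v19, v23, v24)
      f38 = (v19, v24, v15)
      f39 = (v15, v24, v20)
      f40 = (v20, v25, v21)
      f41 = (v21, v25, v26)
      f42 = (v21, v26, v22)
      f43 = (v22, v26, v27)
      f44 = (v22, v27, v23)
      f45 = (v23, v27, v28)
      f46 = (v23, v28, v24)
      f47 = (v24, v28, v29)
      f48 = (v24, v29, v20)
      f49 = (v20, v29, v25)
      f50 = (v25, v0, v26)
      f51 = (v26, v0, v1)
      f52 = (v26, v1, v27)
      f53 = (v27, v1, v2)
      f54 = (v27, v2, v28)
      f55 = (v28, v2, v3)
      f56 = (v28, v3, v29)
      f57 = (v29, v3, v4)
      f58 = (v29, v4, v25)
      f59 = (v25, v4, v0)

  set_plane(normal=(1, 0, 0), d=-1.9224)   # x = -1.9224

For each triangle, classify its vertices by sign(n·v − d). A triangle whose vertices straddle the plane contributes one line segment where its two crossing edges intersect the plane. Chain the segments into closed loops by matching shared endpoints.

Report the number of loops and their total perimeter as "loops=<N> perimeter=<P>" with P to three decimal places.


loops=1 perimeter=6.584

Straddling triangles (14 of 60):
  (v10,v15,v11) [+-+] → (-1.9224, 1.46809, 0)–(-1.9224, 1.14829, 0.254122)  len=0.4085
  (v11,v15,v16) [+--] → (-1.9224, 1.14829, 0.254122)–(-1.9224, 0.881633, 0.466)  len=0.3406
  (v11,v16,v12) [+-+] → (-1.9224, 0.881633, 0.466)–(-1.9224, 0.557385, 0.405177)  len=0.3299
  (v12,v16,v17) [+-+] → (-1.9224, 0.557385, 0.405177)–(-1.9224, 0, 0.300608)  len=0.5671
  (v14,v18,v19) [++-] → (-1.9224, 0, -0.300608)–(-1.9224, 0.881633, -0.466)  len=0.8970
  (v14,v19,v10) [+-+] → (-1.9224, 0.881633, -0.466)–(-1.9224, 1.1669, -0.239324)  len=0.3644
  (v10,v19,v15) [+--] → (-1.9224, 1.1669, -0.239324)–(-1.9224, 1.46809, 0)  len=0.3847
  (v15,v20,v16) [-+-] → (-1.9224, -1.46809, 0)–(-1.9224, -1.1669, 0.239324)  len=0.3847
  (v16,v20,v21) [-++] → (-1.9224, -1.1669, 0.239324)–(-1.9224, -0.881633, 0.466)  len=0.3644
  (v16,v21,v17) [-++] → (-1.9224, -0.881633, 0.466)–(-1.9224, 0, 0.300608)  len=0.8970
  (v18,v23,v19) [++-] → (-1.9224, -0.557385, -0.405177)–(-1.9224, 0, -0.300608)  len=0.5671
  (v19,v23,v24) [-++] → (-1.9224, -0.557385, -0.405177)–(-1.9224, -0.881633, -0.466)  len=0.3299
  (v19,v24,v15) [-+-] → (-1.9224, -0.881633, -0.466)–(-1.9224, -1.14829, -0.254122)  len=0.3406
  (v15,v24,v20) [-++] → (-1.9224, -1.14829, -0.254122)–(-1.9224, -1.46809, 0)  len=0.4085

Chained into 1 loop(s):
  loop 1: 14 segments, perimeter = 6.5843
Total perimeter = 6.584


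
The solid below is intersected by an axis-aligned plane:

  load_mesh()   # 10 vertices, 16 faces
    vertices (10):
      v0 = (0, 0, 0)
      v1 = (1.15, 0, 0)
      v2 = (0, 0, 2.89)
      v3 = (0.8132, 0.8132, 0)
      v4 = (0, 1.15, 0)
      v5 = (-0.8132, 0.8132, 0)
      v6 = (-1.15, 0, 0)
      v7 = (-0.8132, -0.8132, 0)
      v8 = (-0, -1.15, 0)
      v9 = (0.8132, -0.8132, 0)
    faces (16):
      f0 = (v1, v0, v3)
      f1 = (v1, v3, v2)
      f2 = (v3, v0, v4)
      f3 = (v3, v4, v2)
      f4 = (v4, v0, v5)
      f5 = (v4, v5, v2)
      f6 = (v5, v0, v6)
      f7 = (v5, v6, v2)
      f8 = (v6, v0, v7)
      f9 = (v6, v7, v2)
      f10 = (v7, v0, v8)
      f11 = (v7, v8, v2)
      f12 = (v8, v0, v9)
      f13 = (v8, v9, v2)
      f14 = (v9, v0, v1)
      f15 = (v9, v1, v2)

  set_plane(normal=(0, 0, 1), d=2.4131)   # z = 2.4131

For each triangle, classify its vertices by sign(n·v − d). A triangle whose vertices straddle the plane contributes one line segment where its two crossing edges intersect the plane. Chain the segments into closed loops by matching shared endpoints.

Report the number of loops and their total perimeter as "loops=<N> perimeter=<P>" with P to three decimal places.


Straddling triangles (8 of 16):
  (v1,v3,v2) [--+] → (0.134192, 0.134192, 2.4131)–(0.18977, 0, 2.4131)  len=0.1452
  (v3,v4,v2) [--+] → (0, 0.18977, 2.4131)–(0.134192, 0.134192, 2.4131)  len=0.1452
  (v4,v5,v2) [--+] → (-0.134192, 0.134192, 2.4131)–(0, 0.18977, 2.4131)  len=0.1452
  (v5,v6,v2) [--+] → (-0.18977, 0, 2.4131)–(-0.134192, 0.134192, 2.4131)  len=0.1452
  (v6,v7,v2) [--+] → (-0.134192, -0.134192, 2.4131)–(-0.18977, 0, 2.4131)  len=0.1452
  (v7,v8,v2) [--+] → (0, -0.18977, 2.4131)–(-0.134192, -0.134192, 2.4131)  len=0.1452
  (v8,v9,v2) [--+] → (0.134192, -0.134192, 2.4131)–(0, -0.18977, 2.4131)  len=0.1452
  (v9,v1,v2) [--+] → (0.18977, 0, 2.4131)–(0.134192, -0.134192, 2.4131)  len=0.1452

Chained into 1 loop(s):
  loop 1: 8 segments, perimeter = 1.1620
Total perimeter = 1.162

loops=1 perimeter=1.162


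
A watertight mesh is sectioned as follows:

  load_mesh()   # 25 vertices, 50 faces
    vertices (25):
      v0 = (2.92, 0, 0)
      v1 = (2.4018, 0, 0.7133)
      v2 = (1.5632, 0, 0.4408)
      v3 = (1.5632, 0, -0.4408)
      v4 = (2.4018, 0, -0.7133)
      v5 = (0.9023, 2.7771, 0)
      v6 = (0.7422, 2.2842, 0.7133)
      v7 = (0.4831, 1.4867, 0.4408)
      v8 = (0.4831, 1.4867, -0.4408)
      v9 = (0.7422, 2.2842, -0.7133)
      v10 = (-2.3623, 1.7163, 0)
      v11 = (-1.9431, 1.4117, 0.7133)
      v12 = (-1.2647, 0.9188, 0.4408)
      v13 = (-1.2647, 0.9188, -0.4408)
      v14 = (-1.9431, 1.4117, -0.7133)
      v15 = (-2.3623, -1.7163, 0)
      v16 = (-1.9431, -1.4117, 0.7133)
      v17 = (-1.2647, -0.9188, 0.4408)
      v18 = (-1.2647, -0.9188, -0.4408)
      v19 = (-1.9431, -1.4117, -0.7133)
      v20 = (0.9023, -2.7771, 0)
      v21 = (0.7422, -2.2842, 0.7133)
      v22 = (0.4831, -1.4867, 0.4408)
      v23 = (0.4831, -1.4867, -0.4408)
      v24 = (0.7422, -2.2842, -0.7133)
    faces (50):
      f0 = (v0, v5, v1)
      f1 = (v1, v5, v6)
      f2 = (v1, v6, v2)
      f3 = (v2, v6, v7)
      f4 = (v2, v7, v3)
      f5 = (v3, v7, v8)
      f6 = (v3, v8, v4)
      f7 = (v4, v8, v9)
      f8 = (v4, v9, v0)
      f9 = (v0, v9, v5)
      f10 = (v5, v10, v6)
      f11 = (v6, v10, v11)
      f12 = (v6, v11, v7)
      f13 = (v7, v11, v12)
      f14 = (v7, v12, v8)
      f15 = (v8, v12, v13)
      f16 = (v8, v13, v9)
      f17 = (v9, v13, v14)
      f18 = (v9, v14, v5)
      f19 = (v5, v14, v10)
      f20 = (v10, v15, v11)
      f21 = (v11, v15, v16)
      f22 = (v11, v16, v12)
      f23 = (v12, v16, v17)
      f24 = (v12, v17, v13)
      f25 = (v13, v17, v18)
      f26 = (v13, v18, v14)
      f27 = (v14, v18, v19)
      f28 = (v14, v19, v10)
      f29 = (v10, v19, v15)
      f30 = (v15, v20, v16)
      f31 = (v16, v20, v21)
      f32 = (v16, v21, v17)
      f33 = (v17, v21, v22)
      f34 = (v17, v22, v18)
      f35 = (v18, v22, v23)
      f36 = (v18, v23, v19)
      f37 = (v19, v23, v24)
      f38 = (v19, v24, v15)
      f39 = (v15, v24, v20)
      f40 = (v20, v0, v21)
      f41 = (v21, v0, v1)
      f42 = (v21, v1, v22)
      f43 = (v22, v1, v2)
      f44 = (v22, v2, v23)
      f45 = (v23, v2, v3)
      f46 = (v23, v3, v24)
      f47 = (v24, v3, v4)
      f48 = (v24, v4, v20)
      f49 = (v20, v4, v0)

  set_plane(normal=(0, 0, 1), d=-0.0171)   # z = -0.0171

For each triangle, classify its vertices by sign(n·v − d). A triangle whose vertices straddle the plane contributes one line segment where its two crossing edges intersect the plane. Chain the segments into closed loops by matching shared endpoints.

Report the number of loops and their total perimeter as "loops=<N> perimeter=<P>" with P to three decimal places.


Straddling triangles (20 of 50):
  (v2,v7,v3) [++-] → (1.0441, 0.714513, -0.0171)–(1.5632, 0, -0.0171)  len=0.8832
  (v3,v7,v8) [-+-] → (1.0441, 0.714513, -0.0171)–(0.4831, 1.4867, -0.0171)  len=0.9545
  (v4,v9,v0) [--+] → (2.86779, 0.0547593, -0.0171)–(2.90758, 0, -0.0171)  len=0.0677
  (v0,v9,v5) [+-+] → (2.86779, 0.0547593, -0.0171)–(0.898462, 2.76528, -0.0171)  len=3.3504
  (v7,v12,v8) [++-] → (-0.356899, 1.21377, -0.0171)–(0.4831, 1.4867, -0.0171)  len=0.8832
  (v8,v12,v13) [-+-] → (-0.356899, 1.21377, -0.0171)–(-1.2647, 0.9188, -0.0171)  len=0.9545
  (v9,v14,v5) [--+] → (0.834087, 2.74437, -0.0171)–(0.898462, 2.76528, -0.0171)  len=0.0677
  (v5,v14,v10) [+-+] → (0.834087, 2.74437, -0.0171)–(-2.35225, 1.709, -0.0171)  len=3.3503
  (v12,v17,v13) [++-] → (-1.2647, 0.0356431, -0.0171)–(-1.2647, 0.9188, -0.0171)  len=0.8832
  (v13,v17,v18) [-+-] → (-1.2647, 0.0356431, -0.0171)–(-1.2647, -0.9188, -0.0171)  len=0.9544
  (v14,v19,v10) [--+] → (-2.35225, 1.64131, -0.0171)–(-2.35225, 1.709, -0.0171)  len=0.0677
  (v10,v19,v15) [+-+] → (-2.35225, 1.64131, -0.0171)–(-2.35225, -1.709, -0.0171)  len=3.3503
  (v17,v22,v18) [++-] → (-0.424701, -1.19173, -0.0171)–(-1.2647, -0.9188, -0.0171)  len=0.8832
  (v18,v22,v23) [-+-] → (-0.424701, -1.19173, -0.0171)–(0.4831, -1.4867, -0.0171)  len=0.9545
  (v19,v24,v15) [--+] → (-2.28788, -1.72991, -0.0171)–(-2.35225, -1.709, -0.0171)  len=0.0677
  (v15,v24,v20) [+-+] → (-2.28788, -1.72991, -0.0171)–(0.898462, -2.76528, -0.0171)  len=3.3503
  (v22,v2,v23) [++-] → (1.0022, -0.772187, -0.0171)–(0.4831, -1.4867, -0.0171)  len=0.8832
  (v23,v2,v3) [-+-] → (1.0022, -0.772187, -0.0171)–(1.5632, 0, -0.0171)  len=0.9545
  (v24,v4,v20) [--+] → (0.938248, -2.71052, -0.0171)–(0.898462, -2.76528, -0.0171)  len=0.0677
  (v20,v4,v0) [+-+] → (0.938248, -2.71052, -0.0171)–(2.90758, 0, -0.0171)  len=3.3504

Chained into 2 loop(s):
  loop 1: 10 segments, perimeter = 9.1884
  loop 2: 10 segments, perimeter = 17.0902
Total perimeter = 26.279

loops=2 perimeter=26.279


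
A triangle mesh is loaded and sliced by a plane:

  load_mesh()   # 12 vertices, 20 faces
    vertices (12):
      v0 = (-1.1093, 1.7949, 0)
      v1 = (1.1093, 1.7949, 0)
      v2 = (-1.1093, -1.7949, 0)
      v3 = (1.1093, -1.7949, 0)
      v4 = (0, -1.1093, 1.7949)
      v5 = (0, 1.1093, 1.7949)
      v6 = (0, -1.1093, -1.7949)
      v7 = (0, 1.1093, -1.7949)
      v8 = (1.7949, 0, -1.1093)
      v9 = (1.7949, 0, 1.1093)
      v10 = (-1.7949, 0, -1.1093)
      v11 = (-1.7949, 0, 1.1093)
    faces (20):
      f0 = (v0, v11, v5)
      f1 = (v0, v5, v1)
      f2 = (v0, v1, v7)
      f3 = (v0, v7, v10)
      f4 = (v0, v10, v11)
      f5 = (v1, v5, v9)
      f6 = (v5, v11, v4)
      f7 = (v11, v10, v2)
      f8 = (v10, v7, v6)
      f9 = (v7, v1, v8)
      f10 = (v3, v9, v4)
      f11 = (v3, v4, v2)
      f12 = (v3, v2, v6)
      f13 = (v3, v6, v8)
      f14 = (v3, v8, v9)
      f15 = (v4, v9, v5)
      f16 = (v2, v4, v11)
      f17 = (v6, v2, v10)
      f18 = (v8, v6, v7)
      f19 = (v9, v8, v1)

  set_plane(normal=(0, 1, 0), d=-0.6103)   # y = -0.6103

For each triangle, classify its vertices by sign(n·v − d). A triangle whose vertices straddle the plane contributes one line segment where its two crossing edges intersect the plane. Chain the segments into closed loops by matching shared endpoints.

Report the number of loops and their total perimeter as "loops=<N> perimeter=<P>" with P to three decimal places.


Straddling triangles (10 of 20):
  (v5,v11,v4) [++-] → (-0.807406, -0.6103, 1.48649)–(0, -0.6103, 1.7949)  len=0.8643
  (v11,v10,v2) [++-] → (-1.56178, -0.6103, -0.732117)–(-1.56178, -0.6103, 0.732117)  len=1.4642
  (v10,v7,v6) [++-] → (0, -0.6103, -1.7949)–(-0.807406, -0.6103, -1.48649)  len=0.8643
  (v3,v9,v4) [-+-] → (1.56178, -0.6103, 0.732117)–(0.807406, -0.6103, 1.48649)  len=1.0669
  (v3,v6,v8) [--+] → (0.807406, -0.6103, -1.48649)–(1.56178, -0.6103, -0.732117)  len=1.0669
  (v3,v8,v9) [-++] → (1.56178, -0.6103, -0.732117)–(1.56178, -0.6103, 0.732117)  len=1.4642
  (v4,v9,v5) [-++] → (0.807406, -0.6103, 1.48649)–(0, -0.6103, 1.7949)  len=0.8643
  (v2,v4,v11) [--+] → (-0.807406, -0.6103, 1.48649)–(-1.56178, -0.6103, 0.732117)  len=1.0669
  (v6,v2,v10) [--+] → (-1.56178, -0.6103, -0.732117)–(-0.807406, -0.6103, -1.48649)  len=1.0669
  (v8,v6,v7) [+-+] → (0.807406, -0.6103, -1.48649)–(0, -0.6103, -1.7949)  len=0.8643

Chained into 1 loop(s):
  loop 1: 10 segments, perimeter = 10.6531
Total perimeter = 10.653

loops=1 perimeter=10.653


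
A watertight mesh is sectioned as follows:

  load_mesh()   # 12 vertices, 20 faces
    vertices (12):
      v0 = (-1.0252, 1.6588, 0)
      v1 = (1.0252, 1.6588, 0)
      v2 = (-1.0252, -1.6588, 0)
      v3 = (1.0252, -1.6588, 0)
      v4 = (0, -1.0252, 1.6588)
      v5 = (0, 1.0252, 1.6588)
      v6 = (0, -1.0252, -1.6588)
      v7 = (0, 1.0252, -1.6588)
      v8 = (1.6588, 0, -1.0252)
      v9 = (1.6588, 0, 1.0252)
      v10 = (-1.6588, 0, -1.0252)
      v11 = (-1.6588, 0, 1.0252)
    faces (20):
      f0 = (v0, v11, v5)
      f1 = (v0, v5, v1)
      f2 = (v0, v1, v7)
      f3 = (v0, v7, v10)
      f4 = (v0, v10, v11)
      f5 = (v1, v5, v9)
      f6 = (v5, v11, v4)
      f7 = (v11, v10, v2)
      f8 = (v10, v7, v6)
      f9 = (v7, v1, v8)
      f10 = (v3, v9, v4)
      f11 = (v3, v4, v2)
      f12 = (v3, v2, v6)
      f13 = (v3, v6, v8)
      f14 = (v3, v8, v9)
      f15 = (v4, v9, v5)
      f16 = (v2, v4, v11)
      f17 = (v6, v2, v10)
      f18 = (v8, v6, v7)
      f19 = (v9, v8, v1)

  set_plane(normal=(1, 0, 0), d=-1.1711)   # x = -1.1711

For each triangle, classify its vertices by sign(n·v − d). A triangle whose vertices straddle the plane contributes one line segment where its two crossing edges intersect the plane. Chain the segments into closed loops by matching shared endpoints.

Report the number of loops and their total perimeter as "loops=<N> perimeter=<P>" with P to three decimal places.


loops=1 perimeter=7.668

Straddling triangles (8 of 20):
  (v0,v11,v5) [+-+] → (-1.1711, 1.27683, 0.236074)–(-1.1711, 0.301417, 1.21148)  len=1.3794
  (v0,v7,v10) [++-] → (-1.1711, 0.301417, -1.21148)–(-1.1711, 1.27683, -0.236074)  len=1.3794
  (v0,v10,v11) [+--] → (-1.1711, 1.27683, -0.236074)–(-1.1711, 1.27683, 0.236074)  len=0.4721
  (v5,v11,v4) [+-+] → (-1.1711, 0.301417, 1.21148)–(-1.1711, -0.301417, 1.21148)  len=0.6028
  (v11,v10,v2) [--+] → (-1.1711, -1.27683, -0.236074)–(-1.1711, -1.27683, 0.236074)  len=0.4721
  (v10,v7,v6) [-++] → (-1.1711, 0.301417, -1.21148)–(-1.1711, -0.301417, -1.21148)  len=0.6028
  (v2,v4,v11) [++-] → (-1.1711, -0.301417, 1.21148)–(-1.1711, -1.27683, 0.236074)  len=1.3794
  (v6,v2,v10) [++-] → (-1.1711, -1.27683, -0.236074)–(-1.1711, -0.301417, -1.21148)  len=1.3794

Chained into 1 loop(s):
  loop 1: 8 segments, perimeter = 7.6677
Total perimeter = 7.668


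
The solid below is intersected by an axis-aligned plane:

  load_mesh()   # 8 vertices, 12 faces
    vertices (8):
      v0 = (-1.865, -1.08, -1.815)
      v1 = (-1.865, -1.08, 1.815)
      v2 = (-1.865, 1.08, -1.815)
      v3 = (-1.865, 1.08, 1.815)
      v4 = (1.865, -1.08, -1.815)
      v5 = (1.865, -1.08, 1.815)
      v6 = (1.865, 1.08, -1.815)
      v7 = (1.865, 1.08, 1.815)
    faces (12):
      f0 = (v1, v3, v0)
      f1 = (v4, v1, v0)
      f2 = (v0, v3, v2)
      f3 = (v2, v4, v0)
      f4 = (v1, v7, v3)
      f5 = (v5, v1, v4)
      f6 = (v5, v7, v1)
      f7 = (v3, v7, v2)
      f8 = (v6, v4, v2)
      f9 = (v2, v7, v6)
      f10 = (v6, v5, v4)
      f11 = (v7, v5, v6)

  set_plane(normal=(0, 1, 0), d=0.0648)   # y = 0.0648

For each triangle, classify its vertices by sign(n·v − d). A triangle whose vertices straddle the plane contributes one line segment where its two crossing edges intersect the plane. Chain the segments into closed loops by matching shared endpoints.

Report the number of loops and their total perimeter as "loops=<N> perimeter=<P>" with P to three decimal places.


Straddling triangles (8 of 12):
  (v1,v3,v0) [-+-] → (-1.865, 0.0648, 1.815)–(-1.865, 0.0648, 0.1089)  len=1.7061
  (v0,v3,v2) [-++] → (-1.865, 0.0648, 0.1089)–(-1.865, 0.0648, -1.815)  len=1.9239
  (v2,v4,v0) [+--] → (-0.1119, 0.0648, -1.815)–(-1.865, 0.0648, -1.815)  len=1.7531
  (v1,v7,v3) [-++] → (0.1119, 0.0648, 1.815)–(-1.865, 0.0648, 1.815)  len=1.9769
  (v5,v7,v1) [-+-] → (1.865, 0.0648, 1.815)–(0.1119, 0.0648, 1.815)  len=1.7531
  (v6,v4,v2) [+-+] → (1.865, 0.0648, -1.815)–(-0.1119, 0.0648, -1.815)  len=1.9769
  (v6,v5,v4) [+--] → (1.865, 0.0648, -0.1089)–(1.865, 0.0648, -1.815)  len=1.7061
  (v7,v5,v6) [+-+] → (1.865, 0.0648, 1.815)–(1.865, 0.0648, -0.1089)  len=1.9239

Chained into 1 loop(s):
  loop 1: 8 segments, perimeter = 14.7200
Total perimeter = 14.720

loops=1 perimeter=14.720


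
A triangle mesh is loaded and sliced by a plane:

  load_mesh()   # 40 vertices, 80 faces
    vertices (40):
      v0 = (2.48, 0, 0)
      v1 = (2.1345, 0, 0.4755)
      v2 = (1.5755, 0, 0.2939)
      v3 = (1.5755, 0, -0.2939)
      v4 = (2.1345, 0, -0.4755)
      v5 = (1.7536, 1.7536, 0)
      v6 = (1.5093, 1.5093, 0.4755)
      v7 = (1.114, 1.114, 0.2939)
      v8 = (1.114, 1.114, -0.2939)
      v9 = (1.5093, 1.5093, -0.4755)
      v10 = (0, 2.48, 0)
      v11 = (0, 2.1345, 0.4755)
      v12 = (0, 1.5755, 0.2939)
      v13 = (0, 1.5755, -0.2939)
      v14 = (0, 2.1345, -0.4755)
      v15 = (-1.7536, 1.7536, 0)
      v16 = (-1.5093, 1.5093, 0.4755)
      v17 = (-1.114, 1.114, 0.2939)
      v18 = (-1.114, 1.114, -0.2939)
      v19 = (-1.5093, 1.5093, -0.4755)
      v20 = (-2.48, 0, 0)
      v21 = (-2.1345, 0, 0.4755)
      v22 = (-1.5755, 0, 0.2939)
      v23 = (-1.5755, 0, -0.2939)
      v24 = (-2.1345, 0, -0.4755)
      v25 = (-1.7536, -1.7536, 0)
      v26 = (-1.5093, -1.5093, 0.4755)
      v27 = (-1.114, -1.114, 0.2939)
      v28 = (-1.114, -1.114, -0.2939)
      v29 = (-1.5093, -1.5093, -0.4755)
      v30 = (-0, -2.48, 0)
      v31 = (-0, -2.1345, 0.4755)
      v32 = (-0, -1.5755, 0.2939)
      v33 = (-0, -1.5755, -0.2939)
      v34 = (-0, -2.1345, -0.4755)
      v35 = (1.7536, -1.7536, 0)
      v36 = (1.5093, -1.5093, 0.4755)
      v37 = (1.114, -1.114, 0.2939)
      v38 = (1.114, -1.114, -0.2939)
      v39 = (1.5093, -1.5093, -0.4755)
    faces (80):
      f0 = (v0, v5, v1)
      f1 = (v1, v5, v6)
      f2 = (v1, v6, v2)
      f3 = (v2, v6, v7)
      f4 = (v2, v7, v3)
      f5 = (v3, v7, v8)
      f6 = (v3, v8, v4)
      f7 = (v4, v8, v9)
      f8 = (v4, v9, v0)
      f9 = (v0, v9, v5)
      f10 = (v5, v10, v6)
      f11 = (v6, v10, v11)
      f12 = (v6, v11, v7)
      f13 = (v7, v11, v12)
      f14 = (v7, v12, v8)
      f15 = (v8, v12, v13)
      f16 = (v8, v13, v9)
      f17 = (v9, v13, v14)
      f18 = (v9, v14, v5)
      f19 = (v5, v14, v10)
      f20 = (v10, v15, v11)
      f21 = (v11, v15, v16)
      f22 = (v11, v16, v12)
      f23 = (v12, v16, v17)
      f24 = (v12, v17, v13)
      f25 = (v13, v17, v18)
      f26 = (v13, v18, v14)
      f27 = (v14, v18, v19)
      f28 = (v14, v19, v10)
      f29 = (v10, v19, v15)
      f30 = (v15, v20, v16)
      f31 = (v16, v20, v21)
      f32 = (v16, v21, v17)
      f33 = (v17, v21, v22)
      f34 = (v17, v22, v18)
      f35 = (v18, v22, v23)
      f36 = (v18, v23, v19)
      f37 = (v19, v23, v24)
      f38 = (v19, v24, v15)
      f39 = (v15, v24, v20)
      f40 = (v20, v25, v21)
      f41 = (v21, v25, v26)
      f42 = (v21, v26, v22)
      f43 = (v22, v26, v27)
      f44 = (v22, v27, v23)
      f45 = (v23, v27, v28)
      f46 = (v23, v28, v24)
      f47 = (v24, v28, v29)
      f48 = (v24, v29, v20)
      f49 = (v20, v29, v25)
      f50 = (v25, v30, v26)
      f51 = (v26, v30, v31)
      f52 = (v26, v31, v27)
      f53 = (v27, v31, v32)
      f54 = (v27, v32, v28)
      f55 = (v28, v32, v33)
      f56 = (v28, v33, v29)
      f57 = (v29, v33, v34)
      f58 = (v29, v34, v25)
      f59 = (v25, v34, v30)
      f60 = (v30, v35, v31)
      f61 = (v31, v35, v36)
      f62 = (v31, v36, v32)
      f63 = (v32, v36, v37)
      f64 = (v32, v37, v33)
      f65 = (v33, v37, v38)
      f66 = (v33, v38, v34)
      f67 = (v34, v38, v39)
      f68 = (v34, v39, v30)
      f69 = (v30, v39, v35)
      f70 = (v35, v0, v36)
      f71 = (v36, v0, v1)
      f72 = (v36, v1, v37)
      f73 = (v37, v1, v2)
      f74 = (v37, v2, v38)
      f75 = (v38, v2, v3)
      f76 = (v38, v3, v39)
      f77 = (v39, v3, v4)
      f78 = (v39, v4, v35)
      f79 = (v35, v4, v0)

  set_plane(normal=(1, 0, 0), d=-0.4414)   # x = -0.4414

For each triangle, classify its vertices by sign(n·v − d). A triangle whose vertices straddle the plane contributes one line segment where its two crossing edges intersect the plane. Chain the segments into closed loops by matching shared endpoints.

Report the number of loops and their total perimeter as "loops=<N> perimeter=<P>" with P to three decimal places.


loops=2 perimeter=5.878

Straddling triangles (20 of 80):
  (v10,v15,v11) [+-+] → (-0.4414, 2.29716, 0)–(-0.4414, 2.03862, 0.355812)  len=0.4398
  (v11,v15,v16) [+--] → (-0.4414, 2.03862, 0.355812)–(-0.4414, 1.95166, 0.4755)  len=0.1479
  (v11,v16,v12) [+-+] → (-0.4414, 1.95166, 0.4755)–(-0.4414, 1.55614, 0.34701)  len=0.4159
  (v12,v16,v17) [+--] → (-0.4414, 1.55614, 0.34701)–(-0.4414, 1.39264, 0.2939)  len=0.1719
  (v12,v17,v13) [+-+] → (-0.4414, 1.39264, 0.2939)–(-0.4414, 1.39264, -0.0609961)  len=0.3549
  (v13,v17,v18) [+--] → (-0.4414, 1.39264, -0.0609961)–(-0.4414, 1.39264, -0.2939)  len=0.2329
  (v13,v18,v14) [+-+] → (-0.4414, 1.39264, -0.2939)–(-0.4414, 1.73015, -0.403545)  len=0.3549
  (v14,v18,v19) [+--] → (-0.4414, 1.73015, -0.403545)–(-0.4414, 1.95166, -0.4755)  len=0.2329
  (v14,v19,v10) [+-+] → (-0.4414, 1.95166, -0.4755)–(-0.4414, 2.19612, -0.139062)  len=0.4159
  (v10,v19,v15) [+--] → (-0.4414, 2.19612, -0.139062)–(-0.4414, 2.29716, 0)  len=0.1719
  (v25,v30,v26) [-+-] → (-0.4414, -2.29716, 0)–(-0.4414, -2.19612, 0.139062)  len=0.1719
  (v26,v30,v31) [-++] → (-0.4414, -2.19612, 0.139062)–(-0.4414, -1.95166, 0.4755)  len=0.4159
  (v26,v31,v27) [-+-] → (-0.4414, -1.95166, 0.4755)–(-0.4414, -1.73015, 0.403545)  len=0.2329
  (v27,v31,v32) [-++] → (-0.4414, -1.73015, 0.403545)–(-0.4414, -1.39264, 0.2939)  len=0.3549
  (v27,v32,v28) [-+-] → (-0.4414, -1.39264, 0.2939)–(-0.4414, -1.39264, 0.0609961)  len=0.2329
  (v28,v32,v33) [-++] → (-0.4414, -1.39264, 0.0609961)–(-0.4414, -1.39264, -0.2939)  len=0.3549
  (v28,v33,v29) [-+-] → (-0.4414, -1.39264, -0.2939)–(-0.4414, -1.55614, -0.34701)  len=0.1719
  (v29,v33,v34) [-++] → (-0.4414, -1.55614, -0.34701)–(-0.4414, -1.95166, -0.4755)  len=0.4159
  (v29,v34,v25) [-+-] → (-0.4414, -1.95166, -0.4755)–(-0.4414, -2.03862, -0.355812)  len=0.1479
  (v25,v34,v30) [-++] → (-0.4414, -2.03862, -0.355812)–(-0.4414, -2.29716, 0)  len=0.4398

Chained into 2 loop(s):
  loop 1: 10 segments, perimeter = 2.9389
  loop 2: 10 segments, perimeter = 2.9389
Total perimeter = 5.878


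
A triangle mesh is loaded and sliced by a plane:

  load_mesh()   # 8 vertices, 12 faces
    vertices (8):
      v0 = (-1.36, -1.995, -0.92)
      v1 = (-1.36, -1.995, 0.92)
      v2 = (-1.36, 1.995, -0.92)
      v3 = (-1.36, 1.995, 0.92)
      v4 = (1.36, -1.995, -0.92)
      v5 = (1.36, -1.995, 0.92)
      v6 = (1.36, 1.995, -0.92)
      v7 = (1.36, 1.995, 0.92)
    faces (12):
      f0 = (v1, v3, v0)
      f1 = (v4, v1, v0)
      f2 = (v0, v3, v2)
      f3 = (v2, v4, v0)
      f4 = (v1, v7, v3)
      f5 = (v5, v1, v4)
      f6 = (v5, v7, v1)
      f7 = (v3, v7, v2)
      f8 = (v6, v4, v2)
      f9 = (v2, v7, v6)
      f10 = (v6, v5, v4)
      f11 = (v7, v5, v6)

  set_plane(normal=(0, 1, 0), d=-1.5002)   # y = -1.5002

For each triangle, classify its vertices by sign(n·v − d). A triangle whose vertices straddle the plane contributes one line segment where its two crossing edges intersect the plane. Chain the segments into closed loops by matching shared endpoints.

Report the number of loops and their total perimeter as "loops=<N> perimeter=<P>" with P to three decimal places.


Straddling triangles (8 of 12):
  (v1,v3,v0) [-+-] → (-1.36, -1.5002, 0.92)–(-1.36, -1.5002, -0.691822)  len=1.6118
  (v0,v3,v2) [-++] → (-1.36, -1.5002, -0.691822)–(-1.36, -1.5002, -0.92)  len=0.2282
  (v2,v4,v0) [+--] → (1.02269, -1.5002, -0.92)–(-1.36, -1.5002, -0.92)  len=2.3827
  (v1,v7,v3) [-++] → (-1.02269, -1.5002, 0.92)–(-1.36, -1.5002, 0.92)  len=0.3373
  (v5,v7,v1) [-+-] → (1.36, -1.5002, 0.92)–(-1.02269, -1.5002, 0.92)  len=2.3827
  (v6,v4,v2) [+-+] → (1.36, -1.5002, -0.92)–(1.02269, -1.5002, -0.92)  len=0.3373
  (v6,v5,v4) [+--] → (1.36, -1.5002, 0.691822)–(1.36, -1.5002, -0.92)  len=1.6118
  (v7,v5,v6) [+-+] → (1.36, -1.5002, 0.92)–(1.36, -1.5002, 0.691822)  len=0.2282

Chained into 1 loop(s):
  loop 1: 8 segments, perimeter = 9.1200
Total perimeter = 9.120

loops=1 perimeter=9.120


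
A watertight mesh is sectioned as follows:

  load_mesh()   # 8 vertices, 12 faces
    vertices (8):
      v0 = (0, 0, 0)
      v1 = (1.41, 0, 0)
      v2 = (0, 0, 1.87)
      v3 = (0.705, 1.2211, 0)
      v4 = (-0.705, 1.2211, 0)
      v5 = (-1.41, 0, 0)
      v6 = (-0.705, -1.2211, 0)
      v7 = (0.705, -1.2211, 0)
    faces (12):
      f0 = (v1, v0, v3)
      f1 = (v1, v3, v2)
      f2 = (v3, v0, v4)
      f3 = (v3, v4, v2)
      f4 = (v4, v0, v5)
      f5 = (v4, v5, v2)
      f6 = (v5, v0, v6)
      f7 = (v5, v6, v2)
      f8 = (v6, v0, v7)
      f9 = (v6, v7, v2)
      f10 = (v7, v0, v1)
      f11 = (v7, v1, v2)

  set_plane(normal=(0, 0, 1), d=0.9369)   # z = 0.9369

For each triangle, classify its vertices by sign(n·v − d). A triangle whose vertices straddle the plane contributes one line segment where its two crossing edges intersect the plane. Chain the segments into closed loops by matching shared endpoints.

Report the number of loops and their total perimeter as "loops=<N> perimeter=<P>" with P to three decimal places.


loops=1 perimeter=4.221

Straddling triangles (6 of 12):
  (v1,v3,v2) [--+] → (0.351784, 0.609309, 0.9369)–(0.703567, 0, 0.9369)  len=0.7036
  (v3,v4,v2) [--+] → (-0.351784, 0.609309, 0.9369)–(0.351784, 0.609309, 0.9369)  len=0.7036
  (v4,v5,v2) [--+] → (-0.703567, 0, 0.9369)–(-0.351784, 0.609309, 0.9369)  len=0.7036
  (v5,v6,v2) [--+] → (-0.351784, -0.609309, 0.9369)–(-0.703567, 0, 0.9369)  len=0.7036
  (v6,v7,v2) [--+] → (0.351784, -0.609309, 0.9369)–(-0.351784, -0.609309, 0.9369)  len=0.7036
  (v7,v1,v2) [--+] → (0.703567, 0, 0.9369)–(0.351784, -0.609309, 0.9369)  len=0.7036

Chained into 1 loop(s):
  loop 1: 6 segments, perimeter = 4.2214
Total perimeter = 4.221


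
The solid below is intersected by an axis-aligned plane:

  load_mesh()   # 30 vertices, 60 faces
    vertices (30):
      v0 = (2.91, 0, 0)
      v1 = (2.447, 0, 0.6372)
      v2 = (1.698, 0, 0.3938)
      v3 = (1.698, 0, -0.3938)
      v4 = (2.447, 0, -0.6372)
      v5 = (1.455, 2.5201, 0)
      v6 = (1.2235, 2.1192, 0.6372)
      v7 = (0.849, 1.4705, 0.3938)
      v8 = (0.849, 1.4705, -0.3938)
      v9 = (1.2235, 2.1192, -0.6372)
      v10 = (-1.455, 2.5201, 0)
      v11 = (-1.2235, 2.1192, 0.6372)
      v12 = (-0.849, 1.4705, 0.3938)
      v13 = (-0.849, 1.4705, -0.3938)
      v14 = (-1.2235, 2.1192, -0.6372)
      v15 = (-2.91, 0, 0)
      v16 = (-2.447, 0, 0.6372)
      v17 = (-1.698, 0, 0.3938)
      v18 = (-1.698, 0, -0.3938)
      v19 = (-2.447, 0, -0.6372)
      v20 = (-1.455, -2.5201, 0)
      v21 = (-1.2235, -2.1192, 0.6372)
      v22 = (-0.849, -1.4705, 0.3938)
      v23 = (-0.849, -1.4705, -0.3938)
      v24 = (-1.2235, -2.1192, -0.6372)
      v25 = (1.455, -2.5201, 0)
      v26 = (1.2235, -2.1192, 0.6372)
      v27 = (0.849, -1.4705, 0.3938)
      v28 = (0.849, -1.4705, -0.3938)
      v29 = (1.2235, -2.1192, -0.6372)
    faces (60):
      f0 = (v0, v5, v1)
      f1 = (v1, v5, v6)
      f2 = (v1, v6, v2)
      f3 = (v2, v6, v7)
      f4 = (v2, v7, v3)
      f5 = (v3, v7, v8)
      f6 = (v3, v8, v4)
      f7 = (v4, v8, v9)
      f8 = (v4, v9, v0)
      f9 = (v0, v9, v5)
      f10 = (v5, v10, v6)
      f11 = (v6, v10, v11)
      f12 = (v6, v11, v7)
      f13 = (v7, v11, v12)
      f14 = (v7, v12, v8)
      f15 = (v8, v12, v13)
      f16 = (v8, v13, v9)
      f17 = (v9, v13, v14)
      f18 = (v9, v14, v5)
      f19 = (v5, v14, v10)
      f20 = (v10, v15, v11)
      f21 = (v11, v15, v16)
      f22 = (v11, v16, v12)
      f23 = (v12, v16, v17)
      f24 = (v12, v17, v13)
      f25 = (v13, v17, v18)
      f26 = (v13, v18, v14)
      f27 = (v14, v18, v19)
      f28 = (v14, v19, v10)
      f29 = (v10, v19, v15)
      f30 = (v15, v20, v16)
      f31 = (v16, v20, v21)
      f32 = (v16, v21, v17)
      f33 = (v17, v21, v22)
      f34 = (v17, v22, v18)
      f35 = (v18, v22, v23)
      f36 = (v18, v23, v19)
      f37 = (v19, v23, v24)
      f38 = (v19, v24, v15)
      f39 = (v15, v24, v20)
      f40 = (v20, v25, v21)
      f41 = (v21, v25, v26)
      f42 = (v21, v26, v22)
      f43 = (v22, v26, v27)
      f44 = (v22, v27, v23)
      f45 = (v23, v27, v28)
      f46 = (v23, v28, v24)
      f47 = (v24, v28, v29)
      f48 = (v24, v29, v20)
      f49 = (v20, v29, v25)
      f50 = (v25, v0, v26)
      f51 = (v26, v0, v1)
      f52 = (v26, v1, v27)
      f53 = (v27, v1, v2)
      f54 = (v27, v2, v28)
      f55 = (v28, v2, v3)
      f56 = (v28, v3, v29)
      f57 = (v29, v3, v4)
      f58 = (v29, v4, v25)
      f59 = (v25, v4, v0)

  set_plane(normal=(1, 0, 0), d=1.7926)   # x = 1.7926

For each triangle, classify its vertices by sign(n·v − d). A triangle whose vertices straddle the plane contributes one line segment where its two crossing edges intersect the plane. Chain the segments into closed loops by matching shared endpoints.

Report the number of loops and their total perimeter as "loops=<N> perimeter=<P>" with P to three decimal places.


Straddling triangles (14 of 60):
  (v0,v5,v1) [+-+] → (1.7926, 1.93537, 0)–(1.7926, 1.66245, 0.216854)  len=0.3486
  (v1,v5,v6) [+--] → (1.7926, 1.66245, 0.216854)–(1.7926, 1.13347, 0.6372)  len=0.6757
  (v1,v6,v2) [+--] → (1.7926, 1.13347, 0.6372)–(1.7926, 0, 0.424542)  len=1.1532
  (v3,v8,v4) [--+] → (1.7926, 0.602187, -0.537525)–(1.7926, 0, -0.424542)  len=0.6127
  (v4,v8,v9) [+--] → (1.7926, 0.602187, -0.537525)–(1.7926, 1.13347, -0.6372)  len=0.5406
  (v4,v9,v0) [+-+] → (1.7926, 1.13347, -0.6372)–(1.7926, 1.40409, -0.42218)  len=0.3456
  (v0,v9,v5) [+--] → (1.7926, 1.40409, -0.42218)–(1.7926, 1.93537, 0)  len=0.6786
  (v25,v0,v26) [-+-] → (1.7926, -1.93537, 0)–(1.7926, -1.40409, 0.42218)  len=0.6786
  (v26,v0,v1) [-++] → (1.7926, -1.40409, 0.42218)–(1.7926, -1.13347, 0.6372)  len=0.3456
  (v26,v1,v27) [-+-] → (1.7926, -1.13347, 0.6372)–(1.7926, -0.602187, 0.537525)  len=0.5406
  (v27,v1,v2) [-+-] → (1.7926, -0.602187, 0.537525)–(1.7926, 0, 0.424542)  len=0.6127
  (v29,v3,v4) [--+] → (1.7926, 0, -0.424542)–(1.7926, -1.13347, -0.6372)  len=1.1532
  (v29,v4,v25) [-+-] → (1.7926, -1.13347, -0.6372)–(1.7926, -1.66245, -0.216854)  len=0.6757
  (v25,v4,v0) [-++] → (1.7926, -1.66245, -0.216854)–(1.7926, -1.93537, 0)  len=0.3486

Chained into 1 loop(s):
  loop 1: 14 segments, perimeter = 8.7099
Total perimeter = 8.710

loops=1 perimeter=8.710


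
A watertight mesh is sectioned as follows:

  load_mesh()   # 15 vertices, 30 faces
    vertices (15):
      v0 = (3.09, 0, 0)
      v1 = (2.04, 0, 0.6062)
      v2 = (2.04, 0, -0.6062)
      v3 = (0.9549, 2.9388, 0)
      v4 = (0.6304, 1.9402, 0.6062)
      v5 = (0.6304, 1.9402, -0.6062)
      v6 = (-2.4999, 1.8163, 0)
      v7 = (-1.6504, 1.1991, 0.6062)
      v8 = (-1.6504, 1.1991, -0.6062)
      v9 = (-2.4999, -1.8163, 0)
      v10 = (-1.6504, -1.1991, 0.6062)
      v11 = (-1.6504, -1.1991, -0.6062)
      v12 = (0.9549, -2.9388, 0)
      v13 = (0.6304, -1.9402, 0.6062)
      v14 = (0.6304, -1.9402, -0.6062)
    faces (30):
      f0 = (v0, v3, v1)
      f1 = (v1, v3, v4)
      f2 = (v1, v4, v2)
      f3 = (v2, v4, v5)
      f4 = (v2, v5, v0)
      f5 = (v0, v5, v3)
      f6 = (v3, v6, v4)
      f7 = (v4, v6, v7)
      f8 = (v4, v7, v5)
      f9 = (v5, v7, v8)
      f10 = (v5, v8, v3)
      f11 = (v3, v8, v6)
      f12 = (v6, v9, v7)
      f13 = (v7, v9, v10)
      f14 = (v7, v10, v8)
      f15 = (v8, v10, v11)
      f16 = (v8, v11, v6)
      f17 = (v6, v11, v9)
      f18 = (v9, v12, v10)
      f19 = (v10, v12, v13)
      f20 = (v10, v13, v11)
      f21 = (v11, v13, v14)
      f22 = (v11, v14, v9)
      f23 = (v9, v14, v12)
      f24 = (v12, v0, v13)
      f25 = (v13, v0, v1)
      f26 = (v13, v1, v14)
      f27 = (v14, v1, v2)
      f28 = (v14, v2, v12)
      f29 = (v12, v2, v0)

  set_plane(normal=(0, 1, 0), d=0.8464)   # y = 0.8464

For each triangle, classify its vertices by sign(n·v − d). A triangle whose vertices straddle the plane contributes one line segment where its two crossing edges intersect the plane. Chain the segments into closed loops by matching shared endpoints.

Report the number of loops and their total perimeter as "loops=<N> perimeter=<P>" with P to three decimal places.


Straddling triangles (12 of 30):
  (v0,v3,v1) [-+-] → (2.47507, 0.8464, 0)–(1.72748, 0.8464, 0.431609)  len=0.8632
  (v1,v3,v4) [-++] → (1.72748, 0.8464, 0.431609)–(1.42507, 0.8464, 0.6062)  len=0.3492
  (v1,v4,v2) [-+-] → (1.42507, 0.8464, 0.6062)–(1.42507, 0.8464, -0.0772982)  len=0.6835
  (v2,v4,v5) [-++] → (1.42507, 0.8464, -0.0772982)–(1.42507, 0.8464, -0.6062)  len=0.5289
  (v2,v5,v0) [-+-] → (1.42507, 0.8464, -0.6062)–(2.01702, 0.8464, -0.264451)  len=0.6835
  (v0,v5,v3) [-++] → (2.01702, 0.8464, -0.264451)–(2.47507, 0.8464, 0)  len=0.5289
  (v6,v9,v7) [+-+] → (-2.4999, 0.8464, 0)–(-1.74976, 0.8464, 0.535295)  len=0.9215
  (v7,v9,v10) [+--] → (-1.74976, 0.8464, 0.535295)–(-1.6504, 0.8464, 0.6062)  len=0.1221
  (v7,v10,v8) [+-+] → (-1.6504, 0.8464, 0.6062)–(-1.6504, 0.8464, -0.427894)  len=1.0341
  (v8,v10,v11) [+--] → (-1.6504, 0.8464, -0.427894)–(-1.6504, 0.8464, -0.6062)  len=0.1783
  (v8,v11,v6) [+-+] → (-1.6504, 0.8464, -0.6062)–(-2.22666, 0.8464, -0.194984)  len=0.7079
  (v6,v11,v9) [+--] → (-2.22666, 0.8464, -0.194984)–(-2.4999, 0.8464, 0)  len=0.3357

Chained into 2 loop(s):
  loop 1: 6 segments, perimeter = 3.6373
  loop 2: 6 segments, perimeter = 3.2996
Total perimeter = 6.937

loops=2 perimeter=6.937
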